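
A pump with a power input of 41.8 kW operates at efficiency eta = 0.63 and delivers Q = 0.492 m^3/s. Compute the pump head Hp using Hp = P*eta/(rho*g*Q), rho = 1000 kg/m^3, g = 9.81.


Pump head formula: Hp = P * eta / (rho * g * Q).
Numerator: P * eta = 41.8 * 1000 * 0.63 = 26334.0 W.
Denominator: rho * g * Q = 1000 * 9.81 * 0.492 = 4826.52.
Hp = 26334.0 / 4826.52 = 5.46 m.

5.46


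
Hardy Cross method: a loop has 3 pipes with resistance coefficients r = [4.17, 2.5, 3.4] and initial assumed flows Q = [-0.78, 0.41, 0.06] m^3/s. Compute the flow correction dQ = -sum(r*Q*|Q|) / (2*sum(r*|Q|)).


Numerator terms (r*Q*|Q|): 4.17*-0.78*|-0.78| = -2.537; 2.5*0.41*|0.41| = 0.4202; 3.4*0.06*|0.06| = 0.0122.
Sum of numerator = -2.1045.
Denominator terms (r*|Q|): 4.17*|-0.78| = 3.2526; 2.5*|0.41| = 1.025; 3.4*|0.06| = 0.204.
2 * sum of denominator = 2 * 4.4816 = 8.9632.
dQ = --2.1045 / 8.9632 = 0.2348 m^3/s.

0.2348


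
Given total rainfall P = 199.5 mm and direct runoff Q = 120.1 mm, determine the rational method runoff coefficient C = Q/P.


The runoff coefficient C = runoff depth / rainfall depth.
C = 120.1 / 199.5
  = 0.602.

0.602


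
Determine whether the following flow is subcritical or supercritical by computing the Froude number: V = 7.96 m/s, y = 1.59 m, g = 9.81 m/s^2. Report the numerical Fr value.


The Froude number is defined as Fr = V / sqrt(g*y).
g*y = 9.81 * 1.59 = 15.5979.
sqrt(g*y) = sqrt(15.5979) = 3.9494.
Fr = 7.96 / 3.9494 = 2.0155.
Since Fr > 1, the flow is supercritical.

2.0155


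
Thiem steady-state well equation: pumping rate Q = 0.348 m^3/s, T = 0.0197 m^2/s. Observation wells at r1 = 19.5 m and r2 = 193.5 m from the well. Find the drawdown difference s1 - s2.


Thiem equation: s1 - s2 = Q/(2*pi*T) * ln(r2/r1).
ln(r2/r1) = ln(193.5/19.5) = 2.2949.
Q/(2*pi*T) = 0.348 / (2*pi*0.0197) = 0.348 / 0.1238 = 2.8115.
s1 - s2 = 2.8115 * 2.2949 = 6.4519 m.

6.4519


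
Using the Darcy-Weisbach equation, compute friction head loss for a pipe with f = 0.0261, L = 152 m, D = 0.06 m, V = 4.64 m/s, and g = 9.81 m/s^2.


Darcy-Weisbach equation: h_f = f * (L/D) * V^2/(2g).
f * L/D = 0.0261 * 152/0.06 = 66.12.
V^2/(2g) = 4.64^2 / (2*9.81) = 21.5296 / 19.62 = 1.0973 m.
h_f = 66.12 * 1.0973 = 72.555 m.

72.555


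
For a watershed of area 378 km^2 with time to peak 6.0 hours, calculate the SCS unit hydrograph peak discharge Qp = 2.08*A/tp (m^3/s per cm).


SCS formula: Qp = 2.08 * A / tp.
Qp = 2.08 * 378 / 6.0
   = 786.24 / 6.0
   = 131.04 m^3/s per cm.

131.04


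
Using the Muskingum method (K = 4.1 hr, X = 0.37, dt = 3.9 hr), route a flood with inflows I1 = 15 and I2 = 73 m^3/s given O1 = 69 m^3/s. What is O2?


Muskingum coefficients:
denom = 2*K*(1-X) + dt = 2*4.1*(1-0.37) + 3.9 = 9.066.
C0 = (dt - 2*K*X)/denom = (3.9 - 2*4.1*0.37)/9.066 = 0.0955.
C1 = (dt + 2*K*X)/denom = (3.9 + 2*4.1*0.37)/9.066 = 0.7648.
C2 = (2*K*(1-X) - dt)/denom = 0.1396.
O2 = C0*I2 + C1*I1 + C2*O1
   = 0.0955*73 + 0.7648*15 + 0.1396*69
   = 28.08 m^3/s.

28.08


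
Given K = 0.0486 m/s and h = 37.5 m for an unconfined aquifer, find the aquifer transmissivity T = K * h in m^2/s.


Transmissivity is defined as T = K * h.
T = 0.0486 * 37.5
  = 1.8225 m^2/s.

1.8225


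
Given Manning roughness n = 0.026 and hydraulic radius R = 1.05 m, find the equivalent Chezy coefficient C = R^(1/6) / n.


The Chezy coefficient relates to Manning's n through C = R^(1/6) / n.
R^(1/6) = 1.05^(1/6) = 1.008165.
C = 1.008165 / 0.026 = 38.78 m^(1/2)/s.

38.78


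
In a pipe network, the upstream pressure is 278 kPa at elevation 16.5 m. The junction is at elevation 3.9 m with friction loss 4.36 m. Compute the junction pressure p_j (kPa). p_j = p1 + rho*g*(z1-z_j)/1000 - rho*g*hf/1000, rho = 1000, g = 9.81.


Junction pressure: p_j = p1 + rho*g*(z1 - z_j)/1000 - rho*g*hf/1000.
Elevation term = 1000*9.81*(16.5 - 3.9)/1000 = 123.606 kPa.
Friction term = 1000*9.81*4.36/1000 = 42.772 kPa.
p_j = 278 + 123.606 - 42.772 = 358.83 kPa.

358.83


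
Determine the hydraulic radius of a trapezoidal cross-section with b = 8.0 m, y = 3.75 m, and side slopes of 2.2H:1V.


For a trapezoidal section with side slope z:
A = (b + z*y)*y = (8.0 + 2.2*3.75)*3.75 = 60.938 m^2.
P = b + 2*y*sqrt(1 + z^2) = 8.0 + 2*3.75*sqrt(1 + 2.2^2) = 26.125 m.
R = A/P = 60.938 / 26.125 = 2.3326 m.

2.3326


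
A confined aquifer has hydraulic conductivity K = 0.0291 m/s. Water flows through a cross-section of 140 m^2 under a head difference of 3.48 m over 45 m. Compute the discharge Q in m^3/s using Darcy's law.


Darcy's law: Q = K * A * i, where i = dh/L.
Hydraulic gradient i = 3.48 / 45 = 0.077333.
Q = 0.0291 * 140 * 0.077333
  = 0.3151 m^3/s.

0.3151


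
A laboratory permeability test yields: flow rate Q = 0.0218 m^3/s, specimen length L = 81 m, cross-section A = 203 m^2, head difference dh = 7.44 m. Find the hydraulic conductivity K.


From K = Q*L / (A*dh):
Numerator: Q*L = 0.0218 * 81 = 1.7658.
Denominator: A*dh = 203 * 7.44 = 1510.32.
K = 1.7658 / 1510.32 = 0.001169 m/s.

0.001169


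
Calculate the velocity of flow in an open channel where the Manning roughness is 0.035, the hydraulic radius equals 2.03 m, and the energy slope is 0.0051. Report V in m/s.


Manning's equation gives V = (1/n) * R^(2/3) * S^(1/2).
First, compute R^(2/3) = 2.03^(2/3) = 1.6032.
Next, S^(1/2) = 0.0051^(1/2) = 0.071414.
Then 1/n = 1/0.035 = 28.57.
V = 28.57 * 1.6032 * 0.071414 = 3.2713 m/s.

3.2713


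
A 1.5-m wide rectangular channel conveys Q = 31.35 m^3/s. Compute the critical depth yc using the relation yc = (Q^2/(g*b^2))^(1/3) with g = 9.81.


Using yc = (Q^2 / (g * b^2))^(1/3):
Q^2 = 31.35^2 = 982.82.
g * b^2 = 9.81 * 1.5^2 = 9.81 * 2.25 = 22.07.
Q^2 / (g*b^2) = 982.82 / 22.07 = 44.5319.
yc = 44.5319^(1/3) = 3.5444 m.

3.5444


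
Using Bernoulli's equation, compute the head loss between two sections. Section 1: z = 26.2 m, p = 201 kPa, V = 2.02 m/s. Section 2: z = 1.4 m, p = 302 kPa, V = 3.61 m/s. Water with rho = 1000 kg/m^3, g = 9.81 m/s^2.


Total head at each section: H = z + p/(rho*g) + V^2/(2g).
H1 = 26.2 + 201*1000/(1000*9.81) + 2.02^2/(2*9.81)
   = 26.2 + 20.489 + 0.208
   = 46.897 m.
H2 = 1.4 + 302*1000/(1000*9.81) + 3.61^2/(2*9.81)
   = 1.4 + 30.785 + 0.6642
   = 32.849 m.
h_L = H1 - H2 = 46.897 - 32.849 = 14.048 m.

14.048


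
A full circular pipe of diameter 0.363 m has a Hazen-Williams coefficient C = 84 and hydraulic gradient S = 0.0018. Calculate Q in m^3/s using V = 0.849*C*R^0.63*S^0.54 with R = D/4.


For a full circular pipe, R = D/4 = 0.363/4 = 0.0907 m.
V = 0.849 * 84 * 0.0907^0.63 * 0.0018^0.54
  = 0.849 * 84 * 0.220518 * 0.032949
  = 0.5182 m/s.
Pipe area A = pi*D^2/4 = pi*0.363^2/4 = 0.1035 m^2.
Q = A * V = 0.1035 * 0.5182 = 0.0536 m^3/s.

0.0536


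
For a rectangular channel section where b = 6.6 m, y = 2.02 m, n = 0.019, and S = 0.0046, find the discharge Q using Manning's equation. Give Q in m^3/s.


For a rectangular channel, the cross-sectional area A = b * y = 6.6 * 2.02 = 13.33 m^2.
The wetted perimeter P = b + 2y = 6.6 + 2*2.02 = 10.64 m.
Hydraulic radius R = A/P = 13.33/10.64 = 1.253 m.
Velocity V = (1/n)*R^(2/3)*S^(1/2) = (1/0.019)*1.253^(2/3)*0.0046^(1/2) = 4.1489 m/s.
Discharge Q = A * V = 13.33 * 4.1489 = 55.312 m^3/s.

55.312


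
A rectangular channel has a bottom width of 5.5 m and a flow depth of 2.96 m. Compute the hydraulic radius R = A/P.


For a rectangular section:
Flow area A = b * y = 5.5 * 2.96 = 16.28 m^2.
Wetted perimeter P = b + 2y = 5.5 + 2*2.96 = 11.42 m.
Hydraulic radius R = A/P = 16.28 / 11.42 = 1.4256 m.

1.4256


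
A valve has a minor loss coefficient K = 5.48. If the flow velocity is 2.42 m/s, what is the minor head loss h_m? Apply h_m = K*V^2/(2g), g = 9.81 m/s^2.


Minor loss formula: h_m = K * V^2/(2g).
V^2 = 2.42^2 = 5.8564.
V^2/(2g) = 5.8564 / 19.62 = 0.2985 m.
h_m = 5.48 * 0.2985 = 1.6357 m.

1.6357


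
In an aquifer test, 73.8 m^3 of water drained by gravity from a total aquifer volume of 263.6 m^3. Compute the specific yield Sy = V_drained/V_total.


Specific yield Sy = Volume drained / Total volume.
Sy = 73.8 / 263.6
   = 0.28.

0.28


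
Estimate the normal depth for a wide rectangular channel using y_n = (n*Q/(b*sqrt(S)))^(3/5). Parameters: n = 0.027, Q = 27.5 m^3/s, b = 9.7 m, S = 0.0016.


We use the wide-channel approximation y_n = (n*Q/(b*sqrt(S)))^(3/5).
sqrt(S) = sqrt(0.0016) = 0.04.
Numerator: n*Q = 0.027 * 27.5 = 0.7425.
Denominator: b*sqrt(S) = 9.7 * 0.04 = 0.388.
arg = 1.9137.
y_n = 1.9137^(3/5) = 1.4761 m.

1.4761


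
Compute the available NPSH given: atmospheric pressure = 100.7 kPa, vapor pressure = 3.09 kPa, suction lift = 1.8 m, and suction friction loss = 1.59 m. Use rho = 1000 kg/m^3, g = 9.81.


NPSHa = p_atm/(rho*g) - z_s - hf_s - p_vap/(rho*g).
p_atm/(rho*g) = 100.7*1000 / (1000*9.81) = 10.265 m.
p_vap/(rho*g) = 3.09*1000 / (1000*9.81) = 0.315 m.
NPSHa = 10.265 - 1.8 - 1.59 - 0.315
      = 6.56 m.

6.56


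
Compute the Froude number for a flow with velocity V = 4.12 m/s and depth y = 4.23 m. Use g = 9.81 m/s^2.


The Froude number is defined as Fr = V / sqrt(g*y).
g*y = 9.81 * 4.23 = 41.4963.
sqrt(g*y) = sqrt(41.4963) = 6.4418.
Fr = 4.12 / 6.4418 = 0.6396.

0.6396


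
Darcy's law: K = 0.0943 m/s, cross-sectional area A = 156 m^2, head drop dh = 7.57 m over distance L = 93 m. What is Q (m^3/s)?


Darcy's law: Q = K * A * i, where i = dh/L.
Hydraulic gradient i = 7.57 / 93 = 0.081398.
Q = 0.0943 * 156 * 0.081398
  = 1.1974 m^3/s.

1.1974


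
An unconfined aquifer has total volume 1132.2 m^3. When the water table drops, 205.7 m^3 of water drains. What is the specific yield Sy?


Specific yield Sy = Volume drained / Total volume.
Sy = 205.7 / 1132.2
   = 0.1817.

0.1817


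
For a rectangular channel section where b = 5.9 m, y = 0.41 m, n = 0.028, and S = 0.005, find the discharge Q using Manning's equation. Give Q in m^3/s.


For a rectangular channel, the cross-sectional area A = b * y = 5.9 * 0.41 = 2.42 m^2.
The wetted perimeter P = b + 2y = 5.9 + 2*0.41 = 6.72 m.
Hydraulic radius R = A/P = 2.42/6.72 = 0.36 m.
Velocity V = (1/n)*R^(2/3)*S^(1/2) = (1/0.028)*0.36^(2/3)*0.005^(1/2) = 1.2779 m/s.
Discharge Q = A * V = 2.42 * 1.2779 = 3.091 m^3/s.

3.091


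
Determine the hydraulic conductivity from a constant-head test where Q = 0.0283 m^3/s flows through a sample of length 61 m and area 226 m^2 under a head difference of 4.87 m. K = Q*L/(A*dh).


From K = Q*L / (A*dh):
Numerator: Q*L = 0.0283 * 61 = 1.7263.
Denominator: A*dh = 226 * 4.87 = 1100.62.
K = 1.7263 / 1100.62 = 0.001568 m/s.

0.001568


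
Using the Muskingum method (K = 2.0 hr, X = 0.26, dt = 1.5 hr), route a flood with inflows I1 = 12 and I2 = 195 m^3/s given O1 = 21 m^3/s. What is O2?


Muskingum coefficients:
denom = 2*K*(1-X) + dt = 2*2.0*(1-0.26) + 1.5 = 4.46.
C0 = (dt - 2*K*X)/denom = (1.5 - 2*2.0*0.26)/4.46 = 0.1031.
C1 = (dt + 2*K*X)/denom = (1.5 + 2*2.0*0.26)/4.46 = 0.5695.
C2 = (2*K*(1-X) - dt)/denom = 0.3274.
O2 = C0*I2 + C1*I1 + C2*O1
   = 0.1031*195 + 0.5695*12 + 0.3274*21
   = 33.82 m^3/s.

33.82


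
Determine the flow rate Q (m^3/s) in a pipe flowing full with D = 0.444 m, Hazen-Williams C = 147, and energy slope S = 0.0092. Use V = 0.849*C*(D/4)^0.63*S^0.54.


For a full circular pipe, R = D/4 = 0.444/4 = 0.111 m.
V = 0.849 * 147 * 0.111^0.63 * 0.0092^0.54
  = 0.849 * 147 * 0.250353 * 0.079514
  = 2.4844 m/s.
Pipe area A = pi*D^2/4 = pi*0.444^2/4 = 0.1548 m^2.
Q = A * V = 0.1548 * 2.4844 = 0.3847 m^3/s.

0.3847


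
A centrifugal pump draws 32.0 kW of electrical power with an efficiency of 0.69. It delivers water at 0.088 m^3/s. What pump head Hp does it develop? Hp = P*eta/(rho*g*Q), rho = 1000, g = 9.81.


Pump head formula: Hp = P * eta / (rho * g * Q).
Numerator: P * eta = 32.0 * 1000 * 0.69 = 22080.0 W.
Denominator: rho * g * Q = 1000 * 9.81 * 0.088 = 863.28.
Hp = 22080.0 / 863.28 = 25.58 m.

25.58


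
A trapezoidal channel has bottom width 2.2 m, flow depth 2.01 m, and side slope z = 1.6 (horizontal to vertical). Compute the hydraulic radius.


For a trapezoidal section with side slope z:
A = (b + z*y)*y = (2.2 + 1.6*2.01)*2.01 = 10.886 m^2.
P = b + 2*y*sqrt(1 + z^2) = 2.2 + 2*2.01*sqrt(1 + 1.6^2) = 9.785 m.
R = A/P = 10.886 / 9.785 = 1.1125 m.

1.1125


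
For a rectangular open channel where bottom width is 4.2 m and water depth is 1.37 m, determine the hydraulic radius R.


For a rectangular section:
Flow area A = b * y = 4.2 * 1.37 = 5.75 m^2.
Wetted perimeter P = b + 2y = 4.2 + 2*1.37 = 6.94 m.
Hydraulic radius R = A/P = 5.75 / 6.94 = 0.8291 m.

0.8291


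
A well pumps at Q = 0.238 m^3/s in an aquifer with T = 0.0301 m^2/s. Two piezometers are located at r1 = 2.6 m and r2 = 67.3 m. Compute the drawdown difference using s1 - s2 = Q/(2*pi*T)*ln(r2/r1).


Thiem equation: s1 - s2 = Q/(2*pi*T) * ln(r2/r1).
ln(r2/r1) = ln(67.3/2.6) = 3.2536.
Q/(2*pi*T) = 0.238 / (2*pi*0.0301) = 0.238 / 0.1891 = 1.2584.
s1 - s2 = 1.2584 * 3.2536 = 4.0945 m.

4.0945


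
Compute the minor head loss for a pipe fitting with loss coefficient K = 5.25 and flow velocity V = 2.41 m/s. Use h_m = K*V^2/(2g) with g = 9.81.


Minor loss formula: h_m = K * V^2/(2g).
V^2 = 2.41^2 = 5.8081.
V^2/(2g) = 5.8081 / 19.62 = 0.296 m.
h_m = 5.25 * 0.296 = 1.5542 m.

1.5542


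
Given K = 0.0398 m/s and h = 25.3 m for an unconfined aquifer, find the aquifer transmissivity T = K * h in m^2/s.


Transmissivity is defined as T = K * h.
T = 0.0398 * 25.3
  = 1.0069 m^2/s.

1.0069


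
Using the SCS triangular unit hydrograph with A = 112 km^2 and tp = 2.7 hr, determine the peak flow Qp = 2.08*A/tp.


SCS formula: Qp = 2.08 * A / tp.
Qp = 2.08 * 112 / 2.7
   = 232.96 / 2.7
   = 86.28 m^3/s per cm.

86.28


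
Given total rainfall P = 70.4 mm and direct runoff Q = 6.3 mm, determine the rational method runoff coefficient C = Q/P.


The runoff coefficient C = runoff depth / rainfall depth.
C = 6.3 / 70.4
  = 0.0895.

0.0895


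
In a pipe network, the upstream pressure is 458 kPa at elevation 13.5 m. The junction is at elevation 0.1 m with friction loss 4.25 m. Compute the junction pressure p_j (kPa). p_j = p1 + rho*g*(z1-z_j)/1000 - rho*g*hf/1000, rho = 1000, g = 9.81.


Junction pressure: p_j = p1 + rho*g*(z1 - z_j)/1000 - rho*g*hf/1000.
Elevation term = 1000*9.81*(13.5 - 0.1)/1000 = 131.454 kPa.
Friction term = 1000*9.81*4.25/1000 = 41.693 kPa.
p_j = 458 + 131.454 - 41.693 = 547.76 kPa.

547.76


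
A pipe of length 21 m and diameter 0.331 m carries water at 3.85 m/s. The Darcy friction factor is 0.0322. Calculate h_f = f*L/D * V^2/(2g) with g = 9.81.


Darcy-Weisbach equation: h_f = f * (L/D) * V^2/(2g).
f * L/D = 0.0322 * 21/0.331 = 2.0429.
V^2/(2g) = 3.85^2 / (2*9.81) = 14.8225 / 19.62 = 0.7555 m.
h_f = 2.0429 * 0.7555 = 1.543 m.

1.543


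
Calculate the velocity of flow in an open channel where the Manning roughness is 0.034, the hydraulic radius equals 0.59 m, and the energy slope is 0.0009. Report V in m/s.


Manning's equation gives V = (1/n) * R^(2/3) * S^(1/2).
First, compute R^(2/3) = 0.59^(2/3) = 0.7035.
Next, S^(1/2) = 0.0009^(1/2) = 0.03.
Then 1/n = 1/0.034 = 29.41.
V = 29.41 * 0.7035 * 0.03 = 0.6207 m/s.

0.6207


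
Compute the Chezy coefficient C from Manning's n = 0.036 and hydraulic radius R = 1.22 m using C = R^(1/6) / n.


The Chezy coefficient relates to Manning's n through C = R^(1/6) / n.
R^(1/6) = 1.22^(1/6) = 1.033697.
C = 1.033697 / 0.036 = 28.71 m^(1/2)/s.

28.71


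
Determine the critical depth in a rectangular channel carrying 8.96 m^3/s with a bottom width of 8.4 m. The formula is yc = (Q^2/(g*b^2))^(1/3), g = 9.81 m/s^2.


Using yc = (Q^2 / (g * b^2))^(1/3):
Q^2 = 8.96^2 = 80.28.
g * b^2 = 9.81 * 8.4^2 = 9.81 * 70.56 = 692.19.
Q^2 / (g*b^2) = 80.28 / 692.19 = 0.116.
yc = 0.116^(1/3) = 0.4877 m.

0.4877


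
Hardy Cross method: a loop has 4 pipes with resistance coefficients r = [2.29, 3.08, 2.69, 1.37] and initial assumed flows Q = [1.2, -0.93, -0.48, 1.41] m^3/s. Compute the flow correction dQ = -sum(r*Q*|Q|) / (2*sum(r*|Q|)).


Numerator terms (r*Q*|Q|): 2.29*1.2*|1.2| = 3.2976; 3.08*-0.93*|-0.93| = -2.6639; 2.69*-0.48*|-0.48| = -0.6198; 1.37*1.41*|1.41| = 2.7237.
Sum of numerator = 2.7376.
Denominator terms (r*|Q|): 2.29*|1.2| = 2.748; 3.08*|-0.93| = 2.8644; 2.69*|-0.48| = 1.2912; 1.37*|1.41| = 1.9317.
2 * sum of denominator = 2 * 8.8353 = 17.6706.
dQ = -2.7376 / 17.6706 = -0.1549 m^3/s.

-0.1549


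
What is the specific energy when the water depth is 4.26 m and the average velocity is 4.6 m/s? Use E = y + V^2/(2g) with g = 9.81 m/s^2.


Specific energy E = y + V^2/(2g).
Velocity head = V^2/(2g) = 4.6^2 / (2*9.81) = 21.16 / 19.62 = 1.0785 m.
E = 4.26 + 1.0785 = 5.3385 m.

5.3385


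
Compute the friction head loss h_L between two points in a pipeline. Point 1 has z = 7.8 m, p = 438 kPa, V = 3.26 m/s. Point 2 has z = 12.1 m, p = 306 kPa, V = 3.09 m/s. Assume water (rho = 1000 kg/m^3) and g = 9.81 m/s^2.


Total head at each section: H = z + p/(rho*g) + V^2/(2g).
H1 = 7.8 + 438*1000/(1000*9.81) + 3.26^2/(2*9.81)
   = 7.8 + 44.648 + 0.5417
   = 52.99 m.
H2 = 12.1 + 306*1000/(1000*9.81) + 3.09^2/(2*9.81)
   = 12.1 + 31.193 + 0.4867
   = 43.779 m.
h_L = H1 - H2 = 52.99 - 43.779 = 9.211 m.

9.211


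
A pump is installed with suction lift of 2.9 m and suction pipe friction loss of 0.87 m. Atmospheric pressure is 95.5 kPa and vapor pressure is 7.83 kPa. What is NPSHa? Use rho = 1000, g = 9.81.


NPSHa = p_atm/(rho*g) - z_s - hf_s - p_vap/(rho*g).
p_atm/(rho*g) = 95.5*1000 / (1000*9.81) = 9.735 m.
p_vap/(rho*g) = 7.83*1000 / (1000*9.81) = 0.798 m.
NPSHa = 9.735 - 2.9 - 0.87 - 0.798
      = 5.17 m.

5.17


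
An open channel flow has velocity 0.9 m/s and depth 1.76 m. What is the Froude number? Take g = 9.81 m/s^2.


The Froude number is defined as Fr = V / sqrt(g*y).
g*y = 9.81 * 1.76 = 17.2656.
sqrt(g*y) = sqrt(17.2656) = 4.1552.
Fr = 0.9 / 4.1552 = 0.2166.

0.2166


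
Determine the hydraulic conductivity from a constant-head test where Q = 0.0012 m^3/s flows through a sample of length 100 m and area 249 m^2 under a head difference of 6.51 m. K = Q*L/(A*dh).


From K = Q*L / (A*dh):
Numerator: Q*L = 0.0012 * 100 = 0.12.
Denominator: A*dh = 249 * 6.51 = 1620.99.
K = 0.12 / 1620.99 = 7.4e-05 m/s.

7.4e-05


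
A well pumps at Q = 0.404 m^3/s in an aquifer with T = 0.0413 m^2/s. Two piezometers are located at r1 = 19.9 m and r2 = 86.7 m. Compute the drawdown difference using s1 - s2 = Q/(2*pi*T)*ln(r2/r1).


Thiem equation: s1 - s2 = Q/(2*pi*T) * ln(r2/r1).
ln(r2/r1) = ln(86.7/19.9) = 1.4717.
Q/(2*pi*T) = 0.404 / (2*pi*0.0413) = 0.404 / 0.2595 = 1.5569.
s1 - s2 = 1.5569 * 1.4717 = 2.2913 m.

2.2913


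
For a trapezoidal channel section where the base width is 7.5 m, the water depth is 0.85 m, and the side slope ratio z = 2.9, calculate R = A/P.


For a trapezoidal section with side slope z:
A = (b + z*y)*y = (7.5 + 2.9*0.85)*0.85 = 8.47 m^2.
P = b + 2*y*sqrt(1 + z^2) = 7.5 + 2*0.85*sqrt(1 + 2.9^2) = 12.715 m.
R = A/P = 8.47 / 12.715 = 0.6662 m.

0.6662


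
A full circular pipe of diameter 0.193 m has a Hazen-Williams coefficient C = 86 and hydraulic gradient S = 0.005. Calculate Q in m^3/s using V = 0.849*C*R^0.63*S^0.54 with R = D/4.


For a full circular pipe, R = D/4 = 0.193/4 = 0.0483 m.
V = 0.849 * 86 * 0.0483^0.63 * 0.005^0.54
  = 0.849 * 86 * 0.148116 * 0.057206
  = 0.6187 m/s.
Pipe area A = pi*D^2/4 = pi*0.193^2/4 = 0.0293 m^2.
Q = A * V = 0.0293 * 0.6187 = 0.0181 m^3/s.

0.0181


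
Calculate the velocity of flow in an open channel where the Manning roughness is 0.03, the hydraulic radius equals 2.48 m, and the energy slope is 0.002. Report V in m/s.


Manning's equation gives V = (1/n) * R^(2/3) * S^(1/2).
First, compute R^(2/3) = 2.48^(2/3) = 1.8322.
Next, S^(1/2) = 0.002^(1/2) = 0.044721.
Then 1/n = 1/0.03 = 33.33.
V = 33.33 * 1.8322 * 0.044721 = 2.7313 m/s.

2.7313


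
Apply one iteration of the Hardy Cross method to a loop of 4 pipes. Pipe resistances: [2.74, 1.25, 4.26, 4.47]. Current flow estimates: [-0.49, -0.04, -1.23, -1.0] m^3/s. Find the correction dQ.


Numerator terms (r*Q*|Q|): 2.74*-0.49*|-0.49| = -0.6579; 1.25*-0.04*|-0.04| = -0.002; 4.26*-1.23*|-1.23| = -6.445; 4.47*-1.0*|-1.0| = -4.47.
Sum of numerator = -11.5748.
Denominator terms (r*|Q|): 2.74*|-0.49| = 1.3426; 1.25*|-0.04| = 0.05; 4.26*|-1.23| = 5.2398; 4.47*|-1.0| = 4.47.
2 * sum of denominator = 2 * 11.1024 = 22.2048.
dQ = --11.5748 / 22.2048 = 0.5213 m^3/s.

0.5213


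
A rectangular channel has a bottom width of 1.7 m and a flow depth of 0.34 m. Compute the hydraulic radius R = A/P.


For a rectangular section:
Flow area A = b * y = 1.7 * 0.34 = 0.58 m^2.
Wetted perimeter P = b + 2y = 1.7 + 2*0.34 = 2.38 m.
Hydraulic radius R = A/P = 0.58 / 2.38 = 0.2429 m.

0.2429


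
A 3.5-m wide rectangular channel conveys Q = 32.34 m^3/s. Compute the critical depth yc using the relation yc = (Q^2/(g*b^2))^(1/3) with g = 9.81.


Using yc = (Q^2 / (g * b^2))^(1/3):
Q^2 = 32.34^2 = 1045.88.
g * b^2 = 9.81 * 3.5^2 = 9.81 * 12.25 = 120.17.
Q^2 / (g*b^2) = 1045.88 / 120.17 = 8.7033.
yc = 8.7033^(1/3) = 2.057 m.

2.057


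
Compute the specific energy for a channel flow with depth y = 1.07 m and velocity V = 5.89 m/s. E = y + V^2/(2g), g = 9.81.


Specific energy E = y + V^2/(2g).
Velocity head = V^2/(2g) = 5.89^2 / (2*9.81) = 34.6921 / 19.62 = 1.7682 m.
E = 1.07 + 1.7682 = 2.8382 m.

2.8382


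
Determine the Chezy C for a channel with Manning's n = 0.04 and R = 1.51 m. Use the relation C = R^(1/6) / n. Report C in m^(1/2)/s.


The Chezy coefficient relates to Manning's n through C = R^(1/6) / n.
R^(1/6) = 1.51^(1/6) = 1.071099.
C = 1.071099 / 0.04 = 26.78 m^(1/2)/s.

26.78


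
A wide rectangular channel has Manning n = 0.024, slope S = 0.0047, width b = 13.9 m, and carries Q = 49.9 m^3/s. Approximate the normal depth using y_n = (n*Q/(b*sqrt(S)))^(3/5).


We use the wide-channel approximation y_n = (n*Q/(b*sqrt(S)))^(3/5).
sqrt(S) = sqrt(0.0047) = 0.068557.
Numerator: n*Q = 0.024 * 49.9 = 1.1976.
Denominator: b*sqrt(S) = 13.9 * 0.068557 = 0.952942.
arg = 1.2567.
y_n = 1.2567^(3/5) = 1.147 m.

1.147


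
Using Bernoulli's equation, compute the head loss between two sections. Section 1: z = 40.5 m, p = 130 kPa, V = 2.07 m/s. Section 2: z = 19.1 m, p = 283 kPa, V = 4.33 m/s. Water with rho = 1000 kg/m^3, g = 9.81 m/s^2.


Total head at each section: H = z + p/(rho*g) + V^2/(2g).
H1 = 40.5 + 130*1000/(1000*9.81) + 2.07^2/(2*9.81)
   = 40.5 + 13.252 + 0.2184
   = 53.97 m.
H2 = 19.1 + 283*1000/(1000*9.81) + 4.33^2/(2*9.81)
   = 19.1 + 28.848 + 0.9556
   = 48.904 m.
h_L = H1 - H2 = 53.97 - 48.904 = 5.066 m.

5.066


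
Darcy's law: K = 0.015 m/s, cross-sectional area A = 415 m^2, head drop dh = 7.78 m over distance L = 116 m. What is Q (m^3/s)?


Darcy's law: Q = K * A * i, where i = dh/L.
Hydraulic gradient i = 7.78 / 116 = 0.067069.
Q = 0.015 * 415 * 0.067069
  = 0.4175 m^3/s.

0.4175


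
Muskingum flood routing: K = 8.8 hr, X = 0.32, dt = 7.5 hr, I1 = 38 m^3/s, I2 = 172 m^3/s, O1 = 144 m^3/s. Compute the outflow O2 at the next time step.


Muskingum coefficients:
denom = 2*K*(1-X) + dt = 2*8.8*(1-0.32) + 7.5 = 19.468.
C0 = (dt - 2*K*X)/denom = (7.5 - 2*8.8*0.32)/19.468 = 0.096.
C1 = (dt + 2*K*X)/denom = (7.5 + 2*8.8*0.32)/19.468 = 0.6745.
C2 = (2*K*(1-X) - dt)/denom = 0.2295.
O2 = C0*I2 + C1*I1 + C2*O1
   = 0.096*172 + 0.6745*38 + 0.2295*144
   = 75.19 m^3/s.

75.19


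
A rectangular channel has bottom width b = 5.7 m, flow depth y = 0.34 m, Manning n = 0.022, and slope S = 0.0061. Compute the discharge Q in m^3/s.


For a rectangular channel, the cross-sectional area A = b * y = 5.7 * 0.34 = 1.94 m^2.
The wetted perimeter P = b + 2y = 5.7 + 2*0.34 = 6.38 m.
Hydraulic radius R = A/P = 1.94/6.38 = 0.3038 m.
Velocity V = (1/n)*R^(2/3)*S^(1/2) = (1/0.022)*0.3038^(2/3)*0.0061^(1/2) = 1.6042 m/s.
Discharge Q = A * V = 1.94 * 1.6042 = 3.109 m^3/s.

3.109


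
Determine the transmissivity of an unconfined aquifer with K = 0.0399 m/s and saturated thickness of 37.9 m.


Transmissivity is defined as T = K * h.
T = 0.0399 * 37.9
  = 1.5122 m^2/s.

1.5122


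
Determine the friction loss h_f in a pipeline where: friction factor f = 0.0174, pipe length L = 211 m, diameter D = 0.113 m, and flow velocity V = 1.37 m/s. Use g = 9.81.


Darcy-Weisbach equation: h_f = f * (L/D) * V^2/(2g).
f * L/D = 0.0174 * 211/0.113 = 32.4903.
V^2/(2g) = 1.37^2 / (2*9.81) = 1.8769 / 19.62 = 0.0957 m.
h_f = 32.4903 * 0.0957 = 3.108 m.

3.108


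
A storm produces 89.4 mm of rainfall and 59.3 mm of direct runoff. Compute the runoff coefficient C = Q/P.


The runoff coefficient C = runoff depth / rainfall depth.
C = 59.3 / 89.4
  = 0.6633.

0.6633


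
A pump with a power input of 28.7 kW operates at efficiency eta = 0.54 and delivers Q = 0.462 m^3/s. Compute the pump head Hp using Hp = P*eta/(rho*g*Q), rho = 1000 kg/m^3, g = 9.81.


Pump head formula: Hp = P * eta / (rho * g * Q).
Numerator: P * eta = 28.7 * 1000 * 0.54 = 15498.0 W.
Denominator: rho * g * Q = 1000 * 9.81 * 0.462 = 4532.22.
Hp = 15498.0 / 4532.22 = 3.42 m.

3.42


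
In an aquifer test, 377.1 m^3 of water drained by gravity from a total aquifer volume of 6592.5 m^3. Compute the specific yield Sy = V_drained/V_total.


Specific yield Sy = Volume drained / Total volume.
Sy = 377.1 / 6592.5
   = 0.0572.

0.0572


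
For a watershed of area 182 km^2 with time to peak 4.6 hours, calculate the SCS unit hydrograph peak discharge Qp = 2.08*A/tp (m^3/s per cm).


SCS formula: Qp = 2.08 * A / tp.
Qp = 2.08 * 182 / 4.6
   = 378.56 / 4.6
   = 82.3 m^3/s per cm.

82.3


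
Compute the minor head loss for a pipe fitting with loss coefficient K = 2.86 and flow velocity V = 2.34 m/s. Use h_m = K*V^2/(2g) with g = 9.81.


Minor loss formula: h_m = K * V^2/(2g).
V^2 = 2.34^2 = 5.4756.
V^2/(2g) = 5.4756 / 19.62 = 0.2791 m.
h_m = 2.86 * 0.2791 = 0.7982 m.

0.7982


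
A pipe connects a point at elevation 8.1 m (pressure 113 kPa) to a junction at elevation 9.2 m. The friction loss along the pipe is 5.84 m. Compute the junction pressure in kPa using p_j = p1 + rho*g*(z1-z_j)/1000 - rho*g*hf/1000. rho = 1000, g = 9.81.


Junction pressure: p_j = p1 + rho*g*(z1 - z_j)/1000 - rho*g*hf/1000.
Elevation term = 1000*9.81*(8.1 - 9.2)/1000 = -10.791 kPa.
Friction term = 1000*9.81*5.84/1000 = 57.29 kPa.
p_j = 113 + -10.791 - 57.29 = 44.92 kPa.

44.92


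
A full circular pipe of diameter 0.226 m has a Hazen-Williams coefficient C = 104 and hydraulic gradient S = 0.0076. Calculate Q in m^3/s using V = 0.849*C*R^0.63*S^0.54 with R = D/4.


For a full circular pipe, R = D/4 = 0.226/4 = 0.0565 m.
V = 0.849 * 104 * 0.0565^0.63 * 0.0076^0.54
  = 0.849 * 104 * 0.163603 * 0.07172
  = 1.036 m/s.
Pipe area A = pi*D^2/4 = pi*0.226^2/4 = 0.0401 m^2.
Q = A * V = 0.0401 * 1.036 = 0.0416 m^3/s.

0.0416


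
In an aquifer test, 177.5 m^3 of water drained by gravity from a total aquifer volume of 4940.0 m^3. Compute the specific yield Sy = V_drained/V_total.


Specific yield Sy = Volume drained / Total volume.
Sy = 177.5 / 4940.0
   = 0.0359.

0.0359


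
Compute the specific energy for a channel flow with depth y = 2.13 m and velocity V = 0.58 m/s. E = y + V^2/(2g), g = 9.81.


Specific energy E = y + V^2/(2g).
Velocity head = V^2/(2g) = 0.58^2 / (2*9.81) = 0.3364 / 19.62 = 0.0171 m.
E = 2.13 + 0.0171 = 2.1471 m.

2.1471


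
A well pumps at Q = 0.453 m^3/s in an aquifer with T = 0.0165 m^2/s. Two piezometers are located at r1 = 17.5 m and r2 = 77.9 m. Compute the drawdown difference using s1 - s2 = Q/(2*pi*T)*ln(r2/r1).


Thiem equation: s1 - s2 = Q/(2*pi*T) * ln(r2/r1).
ln(r2/r1) = ln(77.9/17.5) = 1.4932.
Q/(2*pi*T) = 0.453 / (2*pi*0.0165) = 0.453 / 0.1037 = 4.3695.
s1 - s2 = 4.3695 * 1.4932 = 6.5247 m.

6.5247


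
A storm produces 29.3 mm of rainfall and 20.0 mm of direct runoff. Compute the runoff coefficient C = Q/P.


The runoff coefficient C = runoff depth / rainfall depth.
C = 20.0 / 29.3
  = 0.6826.

0.6826


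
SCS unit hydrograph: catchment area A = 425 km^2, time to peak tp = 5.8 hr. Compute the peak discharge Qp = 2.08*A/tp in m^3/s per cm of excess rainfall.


SCS formula: Qp = 2.08 * A / tp.
Qp = 2.08 * 425 / 5.8
   = 884.0 / 5.8
   = 152.41 m^3/s per cm.

152.41


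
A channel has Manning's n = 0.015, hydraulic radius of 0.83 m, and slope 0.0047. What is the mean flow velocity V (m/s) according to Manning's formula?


Manning's equation gives V = (1/n) * R^(2/3) * S^(1/2).
First, compute R^(2/3) = 0.83^(2/3) = 0.8832.
Next, S^(1/2) = 0.0047^(1/2) = 0.068557.
Then 1/n = 1/0.015 = 66.67.
V = 66.67 * 0.8832 * 0.068557 = 4.0365 m/s.

4.0365


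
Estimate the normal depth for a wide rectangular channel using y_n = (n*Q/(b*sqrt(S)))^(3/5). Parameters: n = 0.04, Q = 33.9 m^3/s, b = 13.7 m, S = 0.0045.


We use the wide-channel approximation y_n = (n*Q/(b*sqrt(S)))^(3/5).
sqrt(S) = sqrt(0.0045) = 0.067082.
Numerator: n*Q = 0.04 * 33.9 = 1.356.
Denominator: b*sqrt(S) = 13.7 * 0.067082 = 0.919023.
arg = 1.4755.
y_n = 1.4755^(3/5) = 1.2629 m.

1.2629


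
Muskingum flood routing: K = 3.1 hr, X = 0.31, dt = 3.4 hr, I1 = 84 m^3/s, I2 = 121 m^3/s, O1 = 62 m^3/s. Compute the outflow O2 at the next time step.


Muskingum coefficients:
denom = 2*K*(1-X) + dt = 2*3.1*(1-0.31) + 3.4 = 7.678.
C0 = (dt - 2*K*X)/denom = (3.4 - 2*3.1*0.31)/7.678 = 0.1925.
C1 = (dt + 2*K*X)/denom = (3.4 + 2*3.1*0.31)/7.678 = 0.6931.
C2 = (2*K*(1-X) - dt)/denom = 0.1144.
O2 = C0*I2 + C1*I1 + C2*O1
   = 0.1925*121 + 0.6931*84 + 0.1144*62
   = 88.61 m^3/s.

88.61


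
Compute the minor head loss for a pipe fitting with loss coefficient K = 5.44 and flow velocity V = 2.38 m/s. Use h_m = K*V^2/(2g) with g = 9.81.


Minor loss formula: h_m = K * V^2/(2g).
V^2 = 2.38^2 = 5.6644.
V^2/(2g) = 5.6644 / 19.62 = 0.2887 m.
h_m = 5.44 * 0.2887 = 1.5706 m.

1.5706


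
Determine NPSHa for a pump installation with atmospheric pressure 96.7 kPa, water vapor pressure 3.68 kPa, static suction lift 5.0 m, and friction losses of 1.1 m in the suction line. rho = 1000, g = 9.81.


NPSHa = p_atm/(rho*g) - z_s - hf_s - p_vap/(rho*g).
p_atm/(rho*g) = 96.7*1000 / (1000*9.81) = 9.857 m.
p_vap/(rho*g) = 3.68*1000 / (1000*9.81) = 0.375 m.
NPSHa = 9.857 - 5.0 - 1.1 - 0.375
      = 3.38 m.

3.38


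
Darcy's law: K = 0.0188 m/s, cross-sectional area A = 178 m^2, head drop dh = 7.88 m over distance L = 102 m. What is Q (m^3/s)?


Darcy's law: Q = K * A * i, where i = dh/L.
Hydraulic gradient i = 7.88 / 102 = 0.077255.
Q = 0.0188 * 178 * 0.077255
  = 0.2585 m^3/s.

0.2585


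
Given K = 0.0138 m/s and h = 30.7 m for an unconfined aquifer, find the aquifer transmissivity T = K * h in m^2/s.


Transmissivity is defined as T = K * h.
T = 0.0138 * 30.7
  = 0.4237 m^2/s.

0.4237


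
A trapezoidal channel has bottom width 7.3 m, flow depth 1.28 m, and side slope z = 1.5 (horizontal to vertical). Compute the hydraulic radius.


For a trapezoidal section with side slope z:
A = (b + z*y)*y = (7.3 + 1.5*1.28)*1.28 = 11.802 m^2.
P = b + 2*y*sqrt(1 + z^2) = 7.3 + 2*1.28*sqrt(1 + 1.5^2) = 11.915 m.
R = A/P = 11.802 / 11.915 = 0.9905 m.

0.9905


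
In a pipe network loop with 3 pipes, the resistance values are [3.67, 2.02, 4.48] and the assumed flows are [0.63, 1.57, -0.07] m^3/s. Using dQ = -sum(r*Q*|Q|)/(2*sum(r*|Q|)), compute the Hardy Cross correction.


Numerator terms (r*Q*|Q|): 3.67*0.63*|0.63| = 1.4566; 2.02*1.57*|1.57| = 4.9791; 4.48*-0.07*|-0.07| = -0.022.
Sum of numerator = 6.4138.
Denominator terms (r*|Q|): 3.67*|0.63| = 2.3121; 2.02*|1.57| = 3.1714; 4.48*|-0.07| = 0.3136.
2 * sum of denominator = 2 * 5.7971 = 11.5942.
dQ = -6.4138 / 11.5942 = -0.5532 m^3/s.

-0.5532


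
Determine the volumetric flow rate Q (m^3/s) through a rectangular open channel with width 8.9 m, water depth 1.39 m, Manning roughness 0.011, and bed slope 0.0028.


For a rectangular channel, the cross-sectional area A = b * y = 8.9 * 1.39 = 12.37 m^2.
The wetted perimeter P = b + 2y = 8.9 + 2*1.39 = 11.68 m.
Hydraulic radius R = A/P = 12.37/11.68 = 1.0592 m.
Velocity V = (1/n)*R^(2/3)*S^(1/2) = (1/0.011)*1.0592^(2/3)*0.0028^(1/2) = 4.9984 m/s.
Discharge Q = A * V = 12.37 * 4.9984 = 61.835 m^3/s.

61.835


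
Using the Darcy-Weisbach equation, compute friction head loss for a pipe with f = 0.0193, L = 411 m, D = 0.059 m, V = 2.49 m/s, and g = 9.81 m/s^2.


Darcy-Weisbach equation: h_f = f * (L/D) * V^2/(2g).
f * L/D = 0.0193 * 411/0.059 = 134.4458.
V^2/(2g) = 2.49^2 / (2*9.81) = 6.2001 / 19.62 = 0.316 m.
h_f = 134.4458 * 0.316 = 42.486 m.

42.486


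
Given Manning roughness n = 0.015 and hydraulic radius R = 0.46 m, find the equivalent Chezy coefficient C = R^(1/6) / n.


The Chezy coefficient relates to Manning's n through C = R^(1/6) / n.
R^(1/6) = 0.46^(1/6) = 0.878604.
C = 0.878604 / 0.015 = 58.57 m^(1/2)/s.

58.57


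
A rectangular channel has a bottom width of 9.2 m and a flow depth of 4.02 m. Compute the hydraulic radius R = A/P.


For a rectangular section:
Flow area A = b * y = 9.2 * 4.02 = 36.98 m^2.
Wetted perimeter P = b + 2y = 9.2 + 2*4.02 = 17.24 m.
Hydraulic radius R = A/P = 36.98 / 17.24 = 2.1452 m.

2.1452


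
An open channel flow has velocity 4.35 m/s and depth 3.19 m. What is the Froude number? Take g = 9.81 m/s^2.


The Froude number is defined as Fr = V / sqrt(g*y).
g*y = 9.81 * 3.19 = 31.2939.
sqrt(g*y) = sqrt(31.2939) = 5.5941.
Fr = 4.35 / 5.5941 = 0.7776.

0.7776


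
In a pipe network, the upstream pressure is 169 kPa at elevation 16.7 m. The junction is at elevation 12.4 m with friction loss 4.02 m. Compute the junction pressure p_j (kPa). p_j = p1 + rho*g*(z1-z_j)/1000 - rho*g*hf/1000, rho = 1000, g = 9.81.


Junction pressure: p_j = p1 + rho*g*(z1 - z_j)/1000 - rho*g*hf/1000.
Elevation term = 1000*9.81*(16.7 - 12.4)/1000 = 42.183 kPa.
Friction term = 1000*9.81*4.02/1000 = 39.436 kPa.
p_j = 169 + 42.183 - 39.436 = 171.75 kPa.

171.75


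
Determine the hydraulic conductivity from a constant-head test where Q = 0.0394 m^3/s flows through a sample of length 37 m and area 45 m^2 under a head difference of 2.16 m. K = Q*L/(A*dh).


From K = Q*L / (A*dh):
Numerator: Q*L = 0.0394 * 37 = 1.4578.
Denominator: A*dh = 45 * 2.16 = 97.2.
K = 1.4578 / 97.2 = 0.014998 m/s.

0.014998


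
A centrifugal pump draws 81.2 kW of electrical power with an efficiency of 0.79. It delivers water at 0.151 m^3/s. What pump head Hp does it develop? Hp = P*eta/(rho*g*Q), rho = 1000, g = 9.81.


Pump head formula: Hp = P * eta / (rho * g * Q).
Numerator: P * eta = 81.2 * 1000 * 0.79 = 64148.0 W.
Denominator: rho * g * Q = 1000 * 9.81 * 0.151 = 1481.31.
Hp = 64148.0 / 1481.31 = 43.3 m.

43.3


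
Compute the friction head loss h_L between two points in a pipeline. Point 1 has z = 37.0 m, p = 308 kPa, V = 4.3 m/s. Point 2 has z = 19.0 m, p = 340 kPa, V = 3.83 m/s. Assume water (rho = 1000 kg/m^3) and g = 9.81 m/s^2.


Total head at each section: H = z + p/(rho*g) + V^2/(2g).
H1 = 37.0 + 308*1000/(1000*9.81) + 4.3^2/(2*9.81)
   = 37.0 + 31.397 + 0.9424
   = 69.339 m.
H2 = 19.0 + 340*1000/(1000*9.81) + 3.83^2/(2*9.81)
   = 19.0 + 34.659 + 0.7477
   = 54.406 m.
h_L = H1 - H2 = 69.339 - 54.406 = 14.933 m.

14.933


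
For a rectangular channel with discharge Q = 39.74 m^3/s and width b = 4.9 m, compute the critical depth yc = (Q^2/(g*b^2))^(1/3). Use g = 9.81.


Using yc = (Q^2 / (g * b^2))^(1/3):
Q^2 = 39.74^2 = 1579.27.
g * b^2 = 9.81 * 4.9^2 = 9.81 * 24.01 = 235.54.
Q^2 / (g*b^2) = 1579.27 / 235.54 = 6.7049.
yc = 6.7049^(1/3) = 1.8857 m.

1.8857


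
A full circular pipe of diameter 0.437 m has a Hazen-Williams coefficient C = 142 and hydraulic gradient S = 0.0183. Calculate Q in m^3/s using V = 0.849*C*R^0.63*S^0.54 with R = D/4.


For a full circular pipe, R = D/4 = 0.437/4 = 0.1092 m.
V = 0.849 * 142 * 0.1092^0.63 * 0.0183^0.54
  = 0.849 * 142 * 0.247859 * 0.115272
  = 3.4445 m/s.
Pipe area A = pi*D^2/4 = pi*0.437^2/4 = 0.15 m^2.
Q = A * V = 0.15 * 3.4445 = 0.5166 m^3/s.

0.5166


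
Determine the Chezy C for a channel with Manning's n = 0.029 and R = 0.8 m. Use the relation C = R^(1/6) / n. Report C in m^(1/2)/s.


The Chezy coefficient relates to Manning's n through C = R^(1/6) / n.
R^(1/6) = 0.8^(1/6) = 0.963492.
C = 0.963492 / 0.029 = 33.22 m^(1/2)/s.

33.22


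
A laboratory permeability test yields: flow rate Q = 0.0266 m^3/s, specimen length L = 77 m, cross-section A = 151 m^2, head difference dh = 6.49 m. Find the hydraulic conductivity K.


From K = Q*L / (A*dh):
Numerator: Q*L = 0.0266 * 77 = 2.0482.
Denominator: A*dh = 151 * 6.49 = 979.99.
K = 2.0482 / 979.99 = 0.00209 m/s.

0.00209


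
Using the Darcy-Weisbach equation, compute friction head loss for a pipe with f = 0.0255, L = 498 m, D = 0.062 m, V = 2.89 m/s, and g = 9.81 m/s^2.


Darcy-Weisbach equation: h_f = f * (L/D) * V^2/(2g).
f * L/D = 0.0255 * 498/0.062 = 204.8226.
V^2/(2g) = 2.89^2 / (2*9.81) = 8.3521 / 19.62 = 0.4257 m.
h_f = 204.8226 * 0.4257 = 87.192 m.

87.192


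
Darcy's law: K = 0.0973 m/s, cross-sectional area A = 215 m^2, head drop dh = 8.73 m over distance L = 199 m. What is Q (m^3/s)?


Darcy's law: Q = K * A * i, where i = dh/L.
Hydraulic gradient i = 8.73 / 199 = 0.043869.
Q = 0.0973 * 215 * 0.043869
  = 0.9177 m^3/s.

0.9177


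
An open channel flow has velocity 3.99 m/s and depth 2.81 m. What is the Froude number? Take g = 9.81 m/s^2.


The Froude number is defined as Fr = V / sqrt(g*y).
g*y = 9.81 * 2.81 = 27.5661.
sqrt(g*y) = sqrt(27.5661) = 5.2503.
Fr = 3.99 / 5.2503 = 0.76.

0.76


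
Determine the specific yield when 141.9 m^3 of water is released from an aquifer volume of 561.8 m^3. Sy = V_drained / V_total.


Specific yield Sy = Volume drained / Total volume.
Sy = 141.9 / 561.8
   = 0.2526.

0.2526


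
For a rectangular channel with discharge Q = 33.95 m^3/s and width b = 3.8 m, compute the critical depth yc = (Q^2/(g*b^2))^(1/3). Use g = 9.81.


Using yc = (Q^2 / (g * b^2))^(1/3):
Q^2 = 33.95^2 = 1152.6.
g * b^2 = 9.81 * 3.8^2 = 9.81 * 14.44 = 141.66.
Q^2 / (g*b^2) = 1152.6 / 141.66 = 8.1364.
yc = 8.1364^(1/3) = 2.0113 m.

2.0113


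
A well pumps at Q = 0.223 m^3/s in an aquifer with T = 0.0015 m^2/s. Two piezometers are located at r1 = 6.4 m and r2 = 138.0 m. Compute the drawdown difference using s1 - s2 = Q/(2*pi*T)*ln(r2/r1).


Thiem equation: s1 - s2 = Q/(2*pi*T) * ln(r2/r1).
ln(r2/r1) = ln(138.0/6.4) = 3.071.
Q/(2*pi*T) = 0.223 / (2*pi*0.0015) = 0.223 / 0.0094 = 23.661.
s1 - s2 = 23.661 * 3.071 = 72.662 m.

72.662


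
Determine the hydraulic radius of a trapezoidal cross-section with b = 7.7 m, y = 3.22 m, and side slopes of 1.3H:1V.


For a trapezoidal section with side slope z:
A = (b + z*y)*y = (7.7 + 1.3*3.22)*3.22 = 38.273 m^2.
P = b + 2*y*sqrt(1 + z^2) = 7.7 + 2*3.22*sqrt(1 + 1.3^2) = 18.262 m.
R = A/P = 38.273 / 18.262 = 2.0957 m.

2.0957


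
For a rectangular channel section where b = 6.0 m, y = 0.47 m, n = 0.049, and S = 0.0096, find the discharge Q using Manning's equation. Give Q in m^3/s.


For a rectangular channel, the cross-sectional area A = b * y = 6.0 * 0.47 = 2.82 m^2.
The wetted perimeter P = b + 2y = 6.0 + 2*0.47 = 6.94 m.
Hydraulic radius R = A/P = 2.82/6.94 = 0.4063 m.
Velocity V = (1/n)*R^(2/3)*S^(1/2) = (1/0.049)*0.4063^(2/3)*0.0096^(1/2) = 1.097 m/s.
Discharge Q = A * V = 2.82 * 1.097 = 3.093 m^3/s.

3.093


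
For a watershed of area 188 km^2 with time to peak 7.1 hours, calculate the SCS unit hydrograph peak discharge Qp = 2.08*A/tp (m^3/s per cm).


SCS formula: Qp = 2.08 * A / tp.
Qp = 2.08 * 188 / 7.1
   = 391.04 / 7.1
   = 55.08 m^3/s per cm.

55.08


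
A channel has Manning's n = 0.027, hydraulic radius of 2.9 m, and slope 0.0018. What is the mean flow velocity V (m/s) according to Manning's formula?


Manning's equation gives V = (1/n) * R^(2/3) * S^(1/2).
First, compute R^(2/3) = 2.9^(2/3) = 2.0336.
Next, S^(1/2) = 0.0018^(1/2) = 0.042426.
Then 1/n = 1/0.027 = 37.04.
V = 37.04 * 2.0336 * 0.042426 = 3.1955 m/s.

3.1955
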